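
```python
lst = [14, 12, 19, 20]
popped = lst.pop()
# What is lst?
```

[14, 12, 19]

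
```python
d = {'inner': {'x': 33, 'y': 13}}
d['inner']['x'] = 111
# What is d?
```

After line 1: d = {'inner': {'x': 33, 'y': 13}}
After line 2 (inner x overwritten): d = {'inner': {'x': 111, 'y': 13}}

{'inner': {'x': 111, 'y': 13}}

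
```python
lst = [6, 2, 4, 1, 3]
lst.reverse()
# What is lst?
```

[3, 1, 4, 2, 6]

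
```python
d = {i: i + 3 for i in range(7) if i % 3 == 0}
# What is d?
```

{0: 3, 3: 6, 6: 9}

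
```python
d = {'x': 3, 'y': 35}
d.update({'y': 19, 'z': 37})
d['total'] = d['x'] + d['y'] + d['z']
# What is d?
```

After line 1: d = {'x': 3, 'y': 35}
After line 2 (y overwritten, z added): d = {'x': 3, 'y': 19, 'z': 37}
After line 3 (total = 3 + 19 + 37 = 59): d = {'x': 3, 'y': 19, 'z': 37, 'total': 59}

{'x': 3, 'y': 19, 'z': 37, 'total': 59}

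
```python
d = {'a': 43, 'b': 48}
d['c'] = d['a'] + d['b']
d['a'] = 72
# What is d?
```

After line 1: d = {'a': 43, 'b': 48}
After line 2 (d['c'] = 43 + 48): d = {'a': 43, 'b': 48, 'c': 91}
After line 3: d = {'a': 72, 'b': 48, 'c': 91}

{'a': 72, 'b': 48, 'c': 91}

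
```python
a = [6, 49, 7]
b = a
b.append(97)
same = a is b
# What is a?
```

After line 1: a = [6, 49, 7]
After line 2 (b = a is an alias, same object): a = [6, 49, 7], b = [6, 49, 7]
After line 3 (b.append mutates the shared list): a = [6, 49, 7, 97], b = [6, 49, 7, 97]
After line 4 (same = a is b; same object -> True): same = True

[6, 49, 7, 97]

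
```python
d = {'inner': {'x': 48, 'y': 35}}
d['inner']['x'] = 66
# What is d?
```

After line 1: d = {'inner': {'x': 48, 'y': 35}}
After line 2 (inner x overwritten): d = {'inner': {'x': 66, 'y': 35}}

{'inner': {'x': 66, 'y': 35}}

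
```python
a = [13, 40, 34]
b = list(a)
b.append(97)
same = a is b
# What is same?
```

After line 1: a = [13, 40, 34]
After line 2 (b = list(a) is a shallow copy, new object): a = [13, 40, 34], b = [13, 40, 34]
After line 3 (append only mutates b): a = [13, 40, 34], b = [13, 40, 34, 97]
After line 4 (same = a is b; different objects -> False): same = False

False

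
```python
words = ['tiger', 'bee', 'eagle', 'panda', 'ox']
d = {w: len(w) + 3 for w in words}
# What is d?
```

{'tiger': 8, 'bee': 6, 'eagle': 8, 'panda': 8, 'ox': 5}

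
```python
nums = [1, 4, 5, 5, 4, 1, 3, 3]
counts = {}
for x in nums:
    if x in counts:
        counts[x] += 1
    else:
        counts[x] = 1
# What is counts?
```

Initial: counts = {}, nums = [1, 4, 5, 5, 4, 1, 3, 3]
See 1: counts = {1: 1}
See 4: counts = {1: 1, 4: 1}
See 5: counts = {1: 1, 4: 1, 5: 1}
See 5: counts = {1: 1, 4: 1, 5: 2}
See 4: counts = {1: 1, 4: 2, 5: 2}
See 1: counts = {1: 2, 4: 2, 5: 2}
See 3: counts = {1: 2, 4: 2, 5: 2, 3: 1}
See 3: counts = {1: 2, 4: 2, 5: 2, 3: 2}

{1: 2, 4: 2, 5: 2, 3: 2}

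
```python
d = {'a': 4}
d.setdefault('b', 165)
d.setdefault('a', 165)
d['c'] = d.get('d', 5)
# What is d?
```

After line 1: d = {'a': 4}
After line 2 (setdefault adds 'b'=165): d = {'a': 4, 'b': 165}
After line 3 (setdefault 'a' no-op, already exists): d = {'a': 4, 'b': 165}
After line 4 (get('d', 5) returns default since 'd' not in d): d = {'a': 4, 'b': 165, 'c': 5}

{'a': 4, 'b': 165, 'c': 5}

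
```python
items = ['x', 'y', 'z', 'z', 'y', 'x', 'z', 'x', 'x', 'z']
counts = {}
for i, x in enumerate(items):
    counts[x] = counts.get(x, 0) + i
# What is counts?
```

Initial: counts = {}, items = ['x', 'y', 'z', 'z', 'y', 'x', 'z', 'x', 'x', 'z']
i=0, x='x': counts = {'x': 0}
i=1, x='y': counts = {'x': 0, 'y': 1}
i=2, x='z': counts = {'x': 0, 'y': 1, 'z': 2}
i=3, x='z': counts = {'x': 0, 'y': 1, 'z': 5}
i=4, x='y': counts = {'x': 0, 'y': 5, 'z': 5}
i=5, x='x': counts = {'x': 5, 'y': 5, 'z': 5}
i=6, x='z': counts = {'x': 5, 'y': 5, 'z': 11}
i=7, x='x': counts = {'x': 12, 'y': 5, 'z': 11}
i=8, x='x': counts = {'x': 20, 'y': 5, 'z': 11}
i=9, x='z': counts = {'x': 20, 'y': 5, 'z': 20}

{'x': 20, 'y': 5, 'z': 20}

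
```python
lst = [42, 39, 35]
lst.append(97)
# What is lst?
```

[42, 39, 35, 97]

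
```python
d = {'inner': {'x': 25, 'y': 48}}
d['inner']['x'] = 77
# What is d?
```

After line 1: d = {'inner': {'x': 25, 'y': 48}}
After line 2 (inner x overwritten): d = {'inner': {'x': 77, 'y': 48}}

{'inner': {'x': 77, 'y': 48}}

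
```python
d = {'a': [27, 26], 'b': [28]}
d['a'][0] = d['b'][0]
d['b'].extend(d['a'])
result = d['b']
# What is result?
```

After line 1: d = {'a': [27, 26], 'b': [28]}
After line 2 (a[0] = b[0] = 28): d = {'a': [28, 26], 'b': [28]}
After line 3 (b.extend(a) appends [28, 26]): d = {'a': [28, 26], 'b': [28, 28, 26]}
After line 4: result = d['b'] = [28, 28, 26]

[28, 28, 26]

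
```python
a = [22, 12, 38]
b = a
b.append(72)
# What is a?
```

After line 1: a = [22, 12, 38]
After line 2 (b = a is an alias, same object): a = [22, 12, 38], b = [22, 12, 38]
After line 3 (b.append mutates the shared list): a = [22, 12, 38, 72], b = [22, 12, 38, 72]

[22, 12, 38, 72]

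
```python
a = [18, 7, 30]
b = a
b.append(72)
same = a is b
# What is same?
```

After line 1: a = [18, 7, 30]
After line 2 (b = a is an alias, same object): a = [18, 7, 30], b = [18, 7, 30]
After line 3 (b.append mutates the shared list): a = [18, 7, 30, 72], b = [18, 7, 30, 72]
After line 4 (same = a is b; same object -> True): same = True

True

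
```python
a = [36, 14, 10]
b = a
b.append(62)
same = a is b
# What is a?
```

After line 1: a = [36, 14, 10]
After line 2 (b = a is an alias, same object): a = [36, 14, 10], b = [36, 14, 10]
After line 3 (b.append mutates the shared list): a = [36, 14, 10, 62], b = [36, 14, 10, 62]
After line 4 (same = a is b; same object -> True): same = True

[36, 14, 10, 62]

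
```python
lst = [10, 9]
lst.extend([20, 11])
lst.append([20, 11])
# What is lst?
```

After line 1: lst = [10, 9]
After line 2 (extend unpacks [20, 11]): lst = [10, 9, 20, 11]
After line 3 (append adds [20, 11] as single element): lst = [10, 9, 20, 11, [20, 11]]

[10, 9, 20, 11, [20, 11]]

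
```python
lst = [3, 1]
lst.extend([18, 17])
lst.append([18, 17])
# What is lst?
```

After line 1: lst = [3, 1]
After line 2 (extend unpacks [18, 17]): lst = [3, 1, 18, 17]
After line 3 (append adds [18, 17] as single element): lst = [3, 1, 18, 17, [18, 17]]

[3, 1, 18, 17, [18, 17]]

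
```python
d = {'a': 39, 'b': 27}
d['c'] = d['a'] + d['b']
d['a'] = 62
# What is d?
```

After line 1: d = {'a': 39, 'b': 27}
After line 2 (d['c'] = 39 + 27): d = {'a': 39, 'b': 27, 'c': 66}
After line 3: d = {'a': 62, 'b': 27, 'c': 66}

{'a': 62, 'b': 27, 'c': 66}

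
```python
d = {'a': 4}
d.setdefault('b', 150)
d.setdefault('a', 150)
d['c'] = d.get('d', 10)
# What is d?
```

After line 1: d = {'a': 4}
After line 2 (setdefault adds 'b'=150): d = {'a': 4, 'b': 150}
After line 3 (setdefault 'a' no-op, already exists): d = {'a': 4, 'b': 150}
After line 4 (get('d', 10) returns default since 'd' not in d): d = {'a': 4, 'b': 150, 'c': 10}

{'a': 4, 'b': 150, 'c': 10}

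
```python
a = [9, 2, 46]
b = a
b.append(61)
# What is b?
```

After line 1: a = [9, 2, 46]
After line 2 (b = a is an alias, same object): a = [9, 2, 46], b = [9, 2, 46]
After line 3 (b.append mutates the shared list): a = [9, 2, 46, 61], b = [9, 2, 46, 61]

[9, 2, 46, 61]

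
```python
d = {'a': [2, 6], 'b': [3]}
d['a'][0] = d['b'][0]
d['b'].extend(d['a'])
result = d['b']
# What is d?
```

After line 1: d = {'a': [2, 6], 'b': [3]}
After line 2 (a[0] = b[0] = 3): d = {'a': [3, 6], 'b': [3]}
After line 3 (b.extend(a) appends [3, 6]): d = {'a': [3, 6], 'b': [3, 3, 6]}
After line 4: result = d['b'] = [3, 3, 6]

{'a': [3, 6], 'b': [3, 3, 6]}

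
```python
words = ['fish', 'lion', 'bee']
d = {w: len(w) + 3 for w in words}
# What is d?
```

{'fish': 7, 'lion': 7, 'bee': 6}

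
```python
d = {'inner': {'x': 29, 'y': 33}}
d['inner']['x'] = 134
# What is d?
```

After line 1: d = {'inner': {'x': 29, 'y': 33}}
After line 2 (inner x overwritten): d = {'inner': {'x': 134, 'y': 33}}

{'inner': {'x': 134, 'y': 33}}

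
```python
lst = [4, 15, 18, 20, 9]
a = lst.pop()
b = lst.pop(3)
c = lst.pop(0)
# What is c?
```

After line 1: lst = [4, 15, 18, 20, 9]
After line 2 (pop() -> a = 9): lst = [4, 15, 18, 20]
After line 3 (pop(3) -> b = 20): lst = [4, 15, 18]
After line 4 (pop(0) -> c = 4): lst = [15, 18]

4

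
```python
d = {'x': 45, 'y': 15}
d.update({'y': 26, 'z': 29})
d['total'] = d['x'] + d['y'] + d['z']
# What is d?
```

After line 1: d = {'x': 45, 'y': 15}
After line 2 (y overwritten, z added): d = {'x': 45, 'y': 26, 'z': 29}
After line 3 (total = 45 + 26 + 29 = 100): d = {'x': 45, 'y': 26, 'z': 29, 'total': 100}

{'x': 45, 'y': 26, 'z': 29, 'total': 100}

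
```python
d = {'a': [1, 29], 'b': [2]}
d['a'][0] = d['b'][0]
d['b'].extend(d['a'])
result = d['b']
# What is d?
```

After line 1: d = {'a': [1, 29], 'b': [2]}
After line 2 (a[0] = b[0] = 2): d = {'a': [2, 29], 'b': [2]}
After line 3 (b.extend(a) appends [2, 29]): d = {'a': [2, 29], 'b': [2, 2, 29]}
After line 4: result = d['b'] = [2, 2, 29]

{'a': [2, 29], 'b': [2, 2, 29]}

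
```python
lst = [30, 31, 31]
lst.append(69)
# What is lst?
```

[30, 31, 31, 69]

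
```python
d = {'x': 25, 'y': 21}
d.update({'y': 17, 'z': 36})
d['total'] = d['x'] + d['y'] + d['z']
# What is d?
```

After line 1: d = {'x': 25, 'y': 21}
After line 2 (y overwritten, z added): d = {'x': 25, 'y': 17, 'z': 36}
After line 3 (total = 25 + 17 + 36 = 78): d = {'x': 25, 'y': 17, 'z': 36, 'total': 78}

{'x': 25, 'y': 17, 'z': 36, 'total': 78}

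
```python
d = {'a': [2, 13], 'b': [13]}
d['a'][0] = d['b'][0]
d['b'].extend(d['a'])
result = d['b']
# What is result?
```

After line 1: d = {'a': [2, 13], 'b': [13]}
After line 2 (a[0] = b[0] = 13): d = {'a': [13, 13], 'b': [13]}
After line 3 (b.extend(a) appends [13, 13]): d = {'a': [13, 13], 'b': [13, 13, 13]}
After line 4: result = d['b'] = [13, 13, 13]

[13, 13, 13]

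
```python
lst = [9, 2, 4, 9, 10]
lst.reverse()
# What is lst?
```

[10, 9, 4, 2, 9]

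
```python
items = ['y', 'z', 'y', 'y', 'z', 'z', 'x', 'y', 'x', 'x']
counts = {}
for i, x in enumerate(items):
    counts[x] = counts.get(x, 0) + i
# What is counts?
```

Initial: counts = {}, items = ['y', 'z', 'y', 'y', 'z', 'z', 'x', 'y', 'x', 'x']
i=0, x='y': counts = {'y': 0}
i=1, x='z': counts = {'y': 0, 'z': 1}
i=2, x='y': counts = {'y': 2, 'z': 1}
i=3, x='y': counts = {'y': 5, 'z': 1}
i=4, x='z': counts = {'y': 5, 'z': 5}
i=5, x='z': counts = {'y': 5, 'z': 10}
i=6, x='x': counts = {'y': 5, 'z': 10, 'x': 6}
i=7, x='y': counts = {'y': 12, 'z': 10, 'x': 6}
i=8, x='x': counts = {'y': 12, 'z': 10, 'x': 14}
i=9, x='x': counts = {'y': 12, 'z': 10, 'x': 23}

{'y': 12, 'z': 10, 'x': 23}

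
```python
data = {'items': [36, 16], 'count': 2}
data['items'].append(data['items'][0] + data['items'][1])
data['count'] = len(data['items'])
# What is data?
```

After line 1: data = {'items': [36, 16], 'count': 2}
After line 2 (append 36 + 16 = 52): data = {'items': [36, 16, 52], 'count': 2}
After line 3 (count = len(items) = 3): data = {'items': [36, 16, 52], 'count': 3}

{'items': [36, 16, 52], 'count': 3}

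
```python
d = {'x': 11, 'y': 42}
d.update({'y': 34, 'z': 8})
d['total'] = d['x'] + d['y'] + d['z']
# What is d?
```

After line 1: d = {'x': 11, 'y': 42}
After line 2 (y overwritten, z added): d = {'x': 11, 'y': 34, 'z': 8}
After line 3 (total = 11 + 34 + 8 = 53): d = {'x': 11, 'y': 34, 'z': 8, 'total': 53}

{'x': 11, 'y': 34, 'z': 8, 'total': 53}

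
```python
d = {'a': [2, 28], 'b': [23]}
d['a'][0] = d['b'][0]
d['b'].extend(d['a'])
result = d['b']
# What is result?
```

After line 1: d = {'a': [2, 28], 'b': [23]}
After line 2 (a[0] = b[0] = 23): d = {'a': [23, 28], 'b': [23]}
After line 3 (b.extend(a) appends [23, 28]): d = {'a': [23, 28], 'b': [23, 23, 28]}
After line 4: result = d['b'] = [23, 23, 28]

[23, 23, 28]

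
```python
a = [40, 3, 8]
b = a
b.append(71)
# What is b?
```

After line 1: a = [40, 3, 8]
After line 2 (b = a is an alias, same object): a = [40, 3, 8], b = [40, 3, 8]
After line 3 (b.append mutates the shared list): a = [40, 3, 8, 71], b = [40, 3, 8, 71]

[40, 3, 8, 71]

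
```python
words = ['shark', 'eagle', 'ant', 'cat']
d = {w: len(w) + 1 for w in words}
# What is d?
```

{'shark': 6, 'eagle': 6, 'ant': 4, 'cat': 4}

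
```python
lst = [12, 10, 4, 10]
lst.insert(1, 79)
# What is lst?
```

[12, 79, 10, 4, 10]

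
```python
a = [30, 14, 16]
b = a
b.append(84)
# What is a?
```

After line 1: a = [30, 14, 16]
After line 2 (b = a is an alias, same object): a = [30, 14, 16], b = [30, 14, 16]
After line 3 (b.append mutates the shared list): a = [30, 14, 16, 84], b = [30, 14, 16, 84]

[30, 14, 16, 84]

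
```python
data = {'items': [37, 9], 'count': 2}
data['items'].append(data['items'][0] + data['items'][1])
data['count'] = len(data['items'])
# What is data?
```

After line 1: data = {'items': [37, 9], 'count': 2}
After line 2 (append 37 + 9 = 46): data = {'items': [37, 9, 46], 'count': 2}
After line 3 (count = len(items) = 3): data = {'items': [37, 9, 46], 'count': 3}

{'items': [37, 9, 46], 'count': 3}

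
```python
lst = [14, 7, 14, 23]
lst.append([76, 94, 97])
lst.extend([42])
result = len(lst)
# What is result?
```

After line 1: lst = [14, 7, 14, 23]
After line 2 (append adds [76, 94, 97] as single element): lst = [14, 7, 14, 23, [76, 94, 97]]
After line 3 (extend unpacks [42], adds 42): lst = [14, 7, 14, 23, [76, 94, 97], 42]
After line 4: result = len(lst) = 6

6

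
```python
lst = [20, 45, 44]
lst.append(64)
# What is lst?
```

[20, 45, 44, 64]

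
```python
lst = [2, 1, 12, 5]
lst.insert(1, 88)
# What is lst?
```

[2, 88, 1, 12, 5]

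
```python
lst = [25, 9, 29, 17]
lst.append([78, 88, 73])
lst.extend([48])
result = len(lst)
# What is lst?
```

After line 1: lst = [25, 9, 29, 17]
After line 2 (append adds [78, 88, 73] as single element): lst = [25, 9, 29, 17, [78, 88, 73]]
After line 3 (extend unpacks [48], adds 48): lst = [25, 9, 29, 17, [78, 88, 73], 48]
After line 4: result = len(lst) = 6

[25, 9, 29, 17, [78, 88, 73], 48]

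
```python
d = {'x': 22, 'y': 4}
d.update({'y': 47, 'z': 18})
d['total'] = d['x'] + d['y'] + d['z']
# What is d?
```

After line 1: d = {'x': 22, 'y': 4}
After line 2 (y overwritten, z added): d = {'x': 22, 'y': 47, 'z': 18}
After line 3 (total = 22 + 47 + 18 = 87): d = {'x': 22, 'y': 47, 'z': 18, 'total': 87}

{'x': 22, 'y': 47, 'z': 18, 'total': 87}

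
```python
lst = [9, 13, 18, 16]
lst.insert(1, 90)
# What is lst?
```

[9, 90, 13, 18, 16]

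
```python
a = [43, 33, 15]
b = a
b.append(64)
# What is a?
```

After line 1: a = [43, 33, 15]
After line 2 (b = a is an alias, same object): a = [43, 33, 15], b = [43, 33, 15]
After line 3 (b.append mutates the shared list): a = [43, 33, 15, 64], b = [43, 33, 15, 64]

[43, 33, 15, 64]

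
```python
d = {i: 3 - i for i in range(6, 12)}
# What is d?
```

{6: -3, 7: -4, 8: -5, 9: -6, 10: -7, 11: -8}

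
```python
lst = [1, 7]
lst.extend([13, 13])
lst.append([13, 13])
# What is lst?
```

After line 1: lst = [1, 7]
After line 2 (extend unpacks [13, 13]): lst = [1, 7, 13, 13]
After line 3 (append adds [13, 13] as single element): lst = [1, 7, 13, 13, [13, 13]]

[1, 7, 13, 13, [13, 13]]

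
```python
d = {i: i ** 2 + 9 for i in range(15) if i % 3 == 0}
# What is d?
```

{0: 9, 3: 18, 6: 45, 9: 90, 12: 153}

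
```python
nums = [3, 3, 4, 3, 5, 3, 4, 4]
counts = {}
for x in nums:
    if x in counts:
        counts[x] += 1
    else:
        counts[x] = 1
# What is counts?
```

Initial: counts = {}, nums = [3, 3, 4, 3, 5, 3, 4, 4]
See 3: counts = {3: 1}
See 3: counts = {3: 2}
See 4: counts = {3: 2, 4: 1}
See 3: counts = {3: 3, 4: 1}
See 5: counts = {3: 3, 4: 1, 5: 1}
See 3: counts = {3: 4, 4: 1, 5: 1}
See 4: counts = {3: 4, 4: 2, 5: 1}
See 4: counts = {3: 4, 4: 3, 5: 1}

{3: 4, 4: 3, 5: 1}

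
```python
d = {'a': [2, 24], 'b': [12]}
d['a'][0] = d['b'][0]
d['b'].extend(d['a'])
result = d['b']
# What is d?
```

After line 1: d = {'a': [2, 24], 'b': [12]}
After line 2 (a[0] = b[0] = 12): d = {'a': [12, 24], 'b': [12]}
After line 3 (b.extend(a) appends [12, 24]): d = {'a': [12, 24], 'b': [12, 12, 24]}
After line 4: result = d['b'] = [12, 12, 24]

{'a': [12, 24], 'b': [12, 12, 24]}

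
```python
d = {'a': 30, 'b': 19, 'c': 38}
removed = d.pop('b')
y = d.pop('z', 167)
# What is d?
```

After line 1: d = {'a': 30, 'b': 19, 'c': 38}
After line 2 (pop 'b' returns 19): d = {'a': 30, 'c': 38}, removed = 19
After line 3 (pop 'z' missing, returns default 167): d = {'a': 30, 'c': 38}, y = 167

{'a': 30, 'c': 38}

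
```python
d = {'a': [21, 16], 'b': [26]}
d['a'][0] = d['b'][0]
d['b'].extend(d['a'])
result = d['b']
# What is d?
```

After line 1: d = {'a': [21, 16], 'b': [26]}
After line 2 (a[0] = b[0] = 26): d = {'a': [26, 16], 'b': [26]}
After line 3 (b.extend(a) appends [26, 16]): d = {'a': [26, 16], 'b': [26, 26, 16]}
After line 4: result = d['b'] = [26, 26, 16]

{'a': [26, 16], 'b': [26, 26, 16]}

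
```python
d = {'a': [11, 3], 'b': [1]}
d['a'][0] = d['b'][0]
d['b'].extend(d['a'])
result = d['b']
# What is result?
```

After line 1: d = {'a': [11, 3], 'b': [1]}
After line 2 (a[0] = b[0] = 1): d = {'a': [1, 3], 'b': [1]}
After line 3 (b.extend(a) appends [1, 3]): d = {'a': [1, 3], 'b': [1, 1, 3]}
After line 4: result = d['b'] = [1, 1, 3]

[1, 1, 3]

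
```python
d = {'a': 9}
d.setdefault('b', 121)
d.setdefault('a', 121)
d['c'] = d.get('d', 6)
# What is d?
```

After line 1: d = {'a': 9}
After line 2 (setdefault adds 'b'=121): d = {'a': 9, 'b': 121}
After line 3 (setdefault 'a' no-op, already exists): d = {'a': 9, 'b': 121}
After line 4 (get('d', 6) returns default since 'd' not in d): d = {'a': 9, 'b': 121, 'c': 6}

{'a': 9, 'b': 121, 'c': 6}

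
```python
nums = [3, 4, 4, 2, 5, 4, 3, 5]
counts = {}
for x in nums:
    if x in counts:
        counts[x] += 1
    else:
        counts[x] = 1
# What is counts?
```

Initial: counts = {}, nums = [3, 4, 4, 2, 5, 4, 3, 5]
See 3: counts = {3: 1}
See 4: counts = {3: 1, 4: 1}
See 4: counts = {3: 1, 4: 2}
See 2: counts = {3: 1, 4: 2, 2: 1}
See 5: counts = {3: 1, 4: 2, 2: 1, 5: 1}
See 4: counts = {3: 1, 4: 3, 2: 1, 5: 1}
See 3: counts = {3: 2, 4: 3, 2: 1, 5: 1}
See 5: counts = {3: 2, 4: 3, 2: 1, 5: 2}

{3: 2, 4: 3, 2: 1, 5: 2}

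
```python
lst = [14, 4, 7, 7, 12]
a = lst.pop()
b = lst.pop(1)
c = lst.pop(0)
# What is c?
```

After line 1: lst = [14, 4, 7, 7, 12]
After line 2 (pop() -> a = 12): lst = [14, 4, 7, 7]
After line 3 (pop(1) -> b = 4): lst = [14, 7, 7]
After line 4 (pop(0) -> c = 14): lst = [7, 7]

14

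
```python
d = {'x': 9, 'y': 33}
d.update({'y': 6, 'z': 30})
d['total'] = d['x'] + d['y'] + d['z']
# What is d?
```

After line 1: d = {'x': 9, 'y': 33}
After line 2 (y overwritten, z added): d = {'x': 9, 'y': 6, 'z': 30}
After line 3 (total = 9 + 6 + 30 = 45): d = {'x': 9, 'y': 6, 'z': 30, 'total': 45}

{'x': 9, 'y': 6, 'z': 30, 'total': 45}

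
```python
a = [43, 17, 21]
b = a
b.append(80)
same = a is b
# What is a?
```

After line 1: a = [43, 17, 21]
After line 2 (b = a is an alias, same object): a = [43, 17, 21], b = [43, 17, 21]
After line 3 (b.append mutates the shared list): a = [43, 17, 21, 80], b = [43, 17, 21, 80]
After line 4 (same = a is b; same object -> True): same = True

[43, 17, 21, 80]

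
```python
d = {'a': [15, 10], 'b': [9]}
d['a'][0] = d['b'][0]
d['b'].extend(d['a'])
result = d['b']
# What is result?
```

After line 1: d = {'a': [15, 10], 'b': [9]}
After line 2 (a[0] = b[0] = 9): d = {'a': [9, 10], 'b': [9]}
After line 3 (b.extend(a) appends [9, 10]): d = {'a': [9, 10], 'b': [9, 9, 10]}
After line 4: result = d['b'] = [9, 9, 10]

[9, 9, 10]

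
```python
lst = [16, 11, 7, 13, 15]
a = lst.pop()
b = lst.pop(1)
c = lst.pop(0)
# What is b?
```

After line 1: lst = [16, 11, 7, 13, 15]
After line 2 (pop() -> a = 15): lst = [16, 11, 7, 13]
After line 3 (pop(1) -> b = 11): lst = [16, 7, 13]
After line 4 (pop(0) -> c = 16): lst = [7, 13]

11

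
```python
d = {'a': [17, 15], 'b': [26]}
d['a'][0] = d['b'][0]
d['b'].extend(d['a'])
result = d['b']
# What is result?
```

After line 1: d = {'a': [17, 15], 'b': [26]}
After line 2 (a[0] = b[0] = 26): d = {'a': [26, 15], 'b': [26]}
After line 3 (b.extend(a) appends [26, 15]): d = {'a': [26, 15], 'b': [26, 26, 15]}
After line 4: result = d['b'] = [26, 26, 15]

[26, 26, 15]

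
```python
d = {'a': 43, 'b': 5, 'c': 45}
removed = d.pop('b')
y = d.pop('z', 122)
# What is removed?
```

After line 1: d = {'a': 43, 'b': 5, 'c': 45}
After line 2 (pop 'b' returns 5): d = {'a': 43, 'c': 45}, removed = 5
After line 3 (pop 'z' missing, returns default 122): d = {'a': 43, 'c': 45}, y = 122

5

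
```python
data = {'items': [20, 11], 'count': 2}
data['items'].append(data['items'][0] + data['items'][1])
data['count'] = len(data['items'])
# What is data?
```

After line 1: data = {'items': [20, 11], 'count': 2}
After line 2 (append 20 + 11 = 31): data = {'items': [20, 11, 31], 'count': 2}
After line 3 (count = len(items) = 3): data = {'items': [20, 11, 31], 'count': 3}

{'items': [20, 11, 31], 'count': 3}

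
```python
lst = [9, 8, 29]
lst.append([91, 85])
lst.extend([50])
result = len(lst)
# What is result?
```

After line 1: lst = [9, 8, 29]
After line 2 (append adds [91, 85] as single element): lst = [9, 8, 29, [91, 85]]
After line 3 (extend unpacks [50], adds 50): lst = [9, 8, 29, [91, 85], 50]
After line 4: result = len(lst) = 5

5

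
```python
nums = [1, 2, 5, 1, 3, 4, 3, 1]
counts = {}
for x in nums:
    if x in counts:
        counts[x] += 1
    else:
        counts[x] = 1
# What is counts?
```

Initial: counts = {}, nums = [1, 2, 5, 1, 3, 4, 3, 1]
See 1: counts = {1: 1}
See 2: counts = {1: 1, 2: 1}
See 5: counts = {1: 1, 2: 1, 5: 1}
See 1: counts = {1: 2, 2: 1, 5: 1}
See 3: counts = {1: 2, 2: 1, 5: 1, 3: 1}
See 4: counts = {1: 2, 2: 1, 5: 1, 3: 1, 4: 1}
See 3: counts = {1: 2, 2: 1, 5: 1, 3: 2, 4: 1}
See 1: counts = {1: 3, 2: 1, 5: 1, 3: 2, 4: 1}

{1: 3, 2: 1, 5: 1, 3: 2, 4: 1}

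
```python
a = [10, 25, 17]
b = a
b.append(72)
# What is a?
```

After line 1: a = [10, 25, 17]
After line 2 (b = a is an alias, same object): a = [10, 25, 17], b = [10, 25, 17]
After line 3 (b.append mutates the shared list): a = [10, 25, 17, 72], b = [10, 25, 17, 72]

[10, 25, 17, 72]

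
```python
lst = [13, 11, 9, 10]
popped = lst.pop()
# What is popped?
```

10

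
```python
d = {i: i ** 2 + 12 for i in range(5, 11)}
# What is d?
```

{5: 37, 6: 48, 7: 61, 8: 76, 9: 93, 10: 112}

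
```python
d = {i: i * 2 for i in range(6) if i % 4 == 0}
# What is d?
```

{0: 0, 4: 8}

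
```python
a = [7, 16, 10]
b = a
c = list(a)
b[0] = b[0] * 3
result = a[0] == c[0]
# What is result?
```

After line 1: a = [7, 16, 10]
After line 2 (b = a, alias): a = [7, 16, 10], b = [7, 16, 10]
After line 3 (c = list(a) is a copy, new object): c = [7, 16, 10]
After line 4 (b[0] = 7 * 3 = 21; mutates shared a/b): a = b = [21, 16, 10], c = [7, 16, 10]
After line 5 (a[0] = 21, c[0] = 7; result = False)

False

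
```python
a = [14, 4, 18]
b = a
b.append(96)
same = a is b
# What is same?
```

After line 1: a = [14, 4, 18]
After line 2 (b = a is an alias, same object): a = [14, 4, 18], b = [14, 4, 18]
After line 3 (b.append mutates the shared list): a = [14, 4, 18, 96], b = [14, 4, 18, 96]
After line 4 (same = a is b; same object -> True): same = True

True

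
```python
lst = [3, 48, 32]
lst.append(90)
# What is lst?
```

[3, 48, 32, 90]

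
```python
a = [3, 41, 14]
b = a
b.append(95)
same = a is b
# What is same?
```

After line 1: a = [3, 41, 14]
After line 2 (b = a is an alias, same object): a = [3, 41, 14], b = [3, 41, 14]
After line 3 (b.append mutates the shared list): a = [3, 41, 14, 95], b = [3, 41, 14, 95]
After line 4 (same = a is b; same object -> True): same = True

True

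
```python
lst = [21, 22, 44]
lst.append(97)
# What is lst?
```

[21, 22, 44, 97]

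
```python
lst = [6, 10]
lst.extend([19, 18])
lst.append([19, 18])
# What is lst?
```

After line 1: lst = [6, 10]
After line 2 (extend unpacks [19, 18]): lst = [6, 10, 19, 18]
After line 3 (append adds [19, 18] as single element): lst = [6, 10, 19, 18, [19, 18]]

[6, 10, 19, 18, [19, 18]]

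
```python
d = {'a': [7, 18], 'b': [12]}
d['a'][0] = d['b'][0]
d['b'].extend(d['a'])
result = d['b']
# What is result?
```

After line 1: d = {'a': [7, 18], 'b': [12]}
After line 2 (a[0] = b[0] = 12): d = {'a': [12, 18], 'b': [12]}
After line 3 (b.extend(a) appends [12, 18]): d = {'a': [12, 18], 'b': [12, 12, 18]}
After line 4: result = d['b'] = [12, 12, 18]

[12, 12, 18]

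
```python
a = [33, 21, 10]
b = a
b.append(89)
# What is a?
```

After line 1: a = [33, 21, 10]
After line 2 (b = a is an alias, same object): a = [33, 21, 10], b = [33, 21, 10]
After line 3 (b.append mutates the shared list): a = [33, 21, 10, 89], b = [33, 21, 10, 89]

[33, 21, 10, 89]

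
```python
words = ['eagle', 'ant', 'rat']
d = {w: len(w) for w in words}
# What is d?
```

{'eagle': 5, 'ant': 3, 'rat': 3}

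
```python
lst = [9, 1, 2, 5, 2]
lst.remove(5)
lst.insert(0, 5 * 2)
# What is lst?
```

After line 1: lst = [9, 1, 2, 5, 2]
After line 2 (remove first 5): lst = [9, 1, 2, 2]
After line 3 (insert 10 at index 0): lst = [10, 9, 1, 2, 2]

[10, 9, 1, 2, 2]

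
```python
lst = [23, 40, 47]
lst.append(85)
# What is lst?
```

[23, 40, 47, 85]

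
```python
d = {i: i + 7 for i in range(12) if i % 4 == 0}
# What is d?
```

{0: 7, 4: 11, 8: 15}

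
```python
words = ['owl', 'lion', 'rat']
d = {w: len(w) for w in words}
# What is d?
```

{'owl': 3, 'lion': 4, 'rat': 3}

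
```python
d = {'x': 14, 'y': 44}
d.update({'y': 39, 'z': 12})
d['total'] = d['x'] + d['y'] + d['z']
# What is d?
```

After line 1: d = {'x': 14, 'y': 44}
After line 2 (y overwritten, z added): d = {'x': 14, 'y': 39, 'z': 12}
After line 3 (total = 14 + 39 + 12 = 65): d = {'x': 14, 'y': 39, 'z': 12, 'total': 65}

{'x': 14, 'y': 39, 'z': 12, 'total': 65}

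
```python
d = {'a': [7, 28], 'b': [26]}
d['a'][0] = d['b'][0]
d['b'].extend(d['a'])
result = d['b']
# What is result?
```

After line 1: d = {'a': [7, 28], 'b': [26]}
After line 2 (a[0] = b[0] = 26): d = {'a': [26, 28], 'b': [26]}
After line 3 (b.extend(a) appends [26, 28]): d = {'a': [26, 28], 'b': [26, 26, 28]}
After line 4: result = d['b'] = [26, 26, 28]

[26, 26, 28]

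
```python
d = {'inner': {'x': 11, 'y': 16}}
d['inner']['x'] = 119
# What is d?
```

After line 1: d = {'inner': {'x': 11, 'y': 16}}
After line 2 (inner x overwritten): d = {'inner': {'x': 119, 'y': 16}}

{'inner': {'x': 119, 'y': 16}}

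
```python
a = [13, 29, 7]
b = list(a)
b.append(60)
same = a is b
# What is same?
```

After line 1: a = [13, 29, 7]
After line 2 (b = list(a) is a shallow copy, new object): a = [13, 29, 7], b = [13, 29, 7]
After line 3 (append only mutates b): a = [13, 29, 7], b = [13, 29, 7, 60]
After line 4 (same = a is b; different objects -> False): same = False

False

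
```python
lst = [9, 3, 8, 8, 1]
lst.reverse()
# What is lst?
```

[1, 8, 8, 3, 9]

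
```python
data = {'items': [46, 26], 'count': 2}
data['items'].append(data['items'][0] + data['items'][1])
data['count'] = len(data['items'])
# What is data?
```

After line 1: data = {'items': [46, 26], 'count': 2}
After line 2 (append 46 + 26 = 72): data = {'items': [46, 26, 72], 'count': 2}
After line 3 (count = len(items) = 3): data = {'items': [46, 26, 72], 'count': 3}

{'items': [46, 26, 72], 'count': 3}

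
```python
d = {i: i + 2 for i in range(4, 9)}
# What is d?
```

{4: 6, 5: 7, 6: 8, 7: 9, 8: 10}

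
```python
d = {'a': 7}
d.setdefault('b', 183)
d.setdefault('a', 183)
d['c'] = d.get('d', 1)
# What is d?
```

After line 1: d = {'a': 7}
After line 2 (setdefault adds 'b'=183): d = {'a': 7, 'b': 183}
After line 3 (setdefault 'a' no-op, already exists): d = {'a': 7, 'b': 183}
After line 4 (get('d', 1) returns default since 'd' not in d): d = {'a': 7, 'b': 183, 'c': 1}

{'a': 7, 'b': 183, 'c': 1}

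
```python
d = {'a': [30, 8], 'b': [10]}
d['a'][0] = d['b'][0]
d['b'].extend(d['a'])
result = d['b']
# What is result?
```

After line 1: d = {'a': [30, 8], 'b': [10]}
After line 2 (a[0] = b[0] = 10): d = {'a': [10, 8], 'b': [10]}
After line 3 (b.extend(a) appends [10, 8]): d = {'a': [10, 8], 'b': [10, 10, 8]}
After line 4: result = d['b'] = [10, 10, 8]

[10, 10, 8]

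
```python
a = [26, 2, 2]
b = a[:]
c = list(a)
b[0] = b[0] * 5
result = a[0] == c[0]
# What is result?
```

After line 1: a = [26, 2, 2]
After line 2 (b = a[:], copy): a = [26, 2, 2], b = [26, 2, 2]
After line 3 (c = list(a) is a copy, new object): c = [26, 2, 2]
After line 4 (b[0] = 26 * 5 = 130; only b mutates (copy)): a = [26, 2, 2], b = [130, 2, 2], c = [26, 2, 2]
After line 5 (a[0] = 26, c[0] = 26; result = True)

True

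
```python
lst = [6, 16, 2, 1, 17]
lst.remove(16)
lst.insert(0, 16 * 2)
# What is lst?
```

After line 1: lst = [6, 16, 2, 1, 17]
After line 2 (remove first 16): lst = [6, 2, 1, 17]
After line 3 (insert 32 at index 0): lst = [32, 6, 2, 1, 17]

[32, 6, 2, 1, 17]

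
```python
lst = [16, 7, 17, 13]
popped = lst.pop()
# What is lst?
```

[16, 7, 17]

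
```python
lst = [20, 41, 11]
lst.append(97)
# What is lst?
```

[20, 41, 11, 97]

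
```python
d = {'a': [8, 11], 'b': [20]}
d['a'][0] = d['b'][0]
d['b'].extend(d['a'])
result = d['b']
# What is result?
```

After line 1: d = {'a': [8, 11], 'b': [20]}
After line 2 (a[0] = b[0] = 20): d = {'a': [20, 11], 'b': [20]}
After line 3 (b.extend(a) appends [20, 11]): d = {'a': [20, 11], 'b': [20, 20, 11]}
After line 4: result = d['b'] = [20, 20, 11]

[20, 20, 11]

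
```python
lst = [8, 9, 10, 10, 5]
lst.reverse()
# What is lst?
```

[5, 10, 10, 9, 8]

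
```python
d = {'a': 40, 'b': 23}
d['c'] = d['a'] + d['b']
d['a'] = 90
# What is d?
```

After line 1: d = {'a': 40, 'b': 23}
After line 2 (d['c'] = 40 + 23): d = {'a': 40, 'b': 23, 'c': 63}
After line 3: d = {'a': 90, 'b': 23, 'c': 63}

{'a': 90, 'b': 23, 'c': 63}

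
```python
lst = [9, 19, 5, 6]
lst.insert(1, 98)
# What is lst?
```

[9, 98, 19, 5, 6]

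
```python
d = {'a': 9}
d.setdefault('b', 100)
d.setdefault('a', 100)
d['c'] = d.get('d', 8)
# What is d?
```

After line 1: d = {'a': 9}
After line 2 (setdefault adds 'b'=100): d = {'a': 9, 'b': 100}
After line 3 (setdefault 'a' no-op, already exists): d = {'a': 9, 'b': 100}
After line 4 (get('d', 8) returns default since 'd' not in d): d = {'a': 9, 'b': 100, 'c': 8}

{'a': 9, 'b': 100, 'c': 8}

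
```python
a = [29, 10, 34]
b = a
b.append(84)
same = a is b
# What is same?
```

After line 1: a = [29, 10, 34]
After line 2 (b = a is an alias, same object): a = [29, 10, 34], b = [29, 10, 34]
After line 3 (b.append mutates the shared list): a = [29, 10, 34, 84], b = [29, 10, 34, 84]
After line 4 (same = a is b; same object -> True): same = True

True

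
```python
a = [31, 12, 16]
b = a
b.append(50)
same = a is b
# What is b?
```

After line 1: a = [31, 12, 16]
After line 2 (b = a is an alias, same object): a = [31, 12, 16], b = [31, 12, 16]
After line 3 (b.append mutates the shared list): a = [31, 12, 16, 50], b = [31, 12, 16, 50]
After line 4 (same = a is b; same object -> True): same = True

[31, 12, 16, 50]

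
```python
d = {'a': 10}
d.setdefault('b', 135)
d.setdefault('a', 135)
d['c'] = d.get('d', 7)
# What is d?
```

After line 1: d = {'a': 10}
After line 2 (setdefault adds 'b'=135): d = {'a': 10, 'b': 135}
After line 3 (setdefault 'a' no-op, already exists): d = {'a': 10, 'b': 135}
After line 4 (get('d', 7) returns default since 'd' not in d): d = {'a': 10, 'b': 135, 'c': 7}

{'a': 10, 'b': 135, 'c': 7}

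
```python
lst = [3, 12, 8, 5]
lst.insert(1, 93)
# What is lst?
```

[3, 93, 12, 8, 5]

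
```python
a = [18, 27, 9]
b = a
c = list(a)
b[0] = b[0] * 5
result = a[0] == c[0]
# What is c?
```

After line 1: a = [18, 27, 9]
After line 2 (b = a, alias): a = [18, 27, 9], b = [18, 27, 9]
After line 3 (c = list(a) is a copy, new object): c = [18, 27, 9]
After line 4 (b[0] = 18 * 5 = 90; mutates shared a/b): a = b = [90, 27, 9], c = [18, 27, 9]
After line 5 (a[0] = 90, c[0] = 18; result = False)

[18, 27, 9]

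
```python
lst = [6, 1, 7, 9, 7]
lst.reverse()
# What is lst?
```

[7, 9, 7, 1, 6]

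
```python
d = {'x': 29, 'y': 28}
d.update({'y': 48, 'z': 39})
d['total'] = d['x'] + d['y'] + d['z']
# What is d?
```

After line 1: d = {'x': 29, 'y': 28}
After line 2 (y overwritten, z added): d = {'x': 29, 'y': 48, 'z': 39}
After line 3 (total = 29 + 48 + 39 = 116): d = {'x': 29, 'y': 48, 'z': 39, 'total': 116}

{'x': 29, 'y': 48, 'z': 39, 'total': 116}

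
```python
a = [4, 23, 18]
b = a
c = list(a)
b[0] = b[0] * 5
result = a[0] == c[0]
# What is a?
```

After line 1: a = [4, 23, 18]
After line 2 (b = a, alias): a = [4, 23, 18], b = [4, 23, 18]
After line 3 (c = list(a) is a copy, new object): c = [4, 23, 18]
After line 4 (b[0] = 4 * 5 = 20; mutates shared a/b): a = b = [20, 23, 18], c = [4, 23, 18]
After line 5 (a[0] = 20, c[0] = 4; result = False)

[20, 23, 18]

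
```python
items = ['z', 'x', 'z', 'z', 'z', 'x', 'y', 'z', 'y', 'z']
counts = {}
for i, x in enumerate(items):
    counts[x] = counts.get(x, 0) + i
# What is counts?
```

Initial: counts = {}, items = ['z', 'x', 'z', 'z', 'z', 'x', 'y', 'z', 'y', 'z']
i=0, x='z': counts = {'z': 0}
i=1, x='x': counts = {'z': 0, 'x': 1}
i=2, x='z': counts = {'z': 2, 'x': 1}
i=3, x='z': counts = {'z': 5, 'x': 1}
i=4, x='z': counts = {'z': 9, 'x': 1}
i=5, x='x': counts = {'z': 9, 'x': 6}
i=6, x='y': counts = {'z': 9, 'x': 6, 'y': 6}
i=7, x='z': counts = {'z': 16, 'x': 6, 'y': 6}
i=8, x='y': counts = {'z': 16, 'x': 6, 'y': 14}
i=9, x='z': counts = {'z': 25, 'x': 6, 'y': 14}

{'z': 25, 'x': 6, 'y': 14}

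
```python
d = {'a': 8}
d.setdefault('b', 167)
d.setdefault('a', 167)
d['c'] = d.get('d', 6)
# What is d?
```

After line 1: d = {'a': 8}
After line 2 (setdefault adds 'b'=167): d = {'a': 8, 'b': 167}
After line 3 (setdefault 'a' no-op, already exists): d = {'a': 8, 'b': 167}
After line 4 (get('d', 6) returns default since 'd' not in d): d = {'a': 8, 'b': 167, 'c': 6}

{'a': 8, 'b': 167, 'c': 6}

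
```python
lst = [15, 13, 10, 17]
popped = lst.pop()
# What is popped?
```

17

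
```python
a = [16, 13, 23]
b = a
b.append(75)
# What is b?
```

After line 1: a = [16, 13, 23]
After line 2 (b = a is an alias, same object): a = [16, 13, 23], b = [16, 13, 23]
After line 3 (b.append mutates the shared list): a = [16, 13, 23, 75], b = [16, 13, 23, 75]

[16, 13, 23, 75]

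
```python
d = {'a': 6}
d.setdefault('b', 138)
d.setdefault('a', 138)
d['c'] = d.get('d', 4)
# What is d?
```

After line 1: d = {'a': 6}
After line 2 (setdefault adds 'b'=138): d = {'a': 6, 'b': 138}
After line 3 (setdefault 'a' no-op, already exists): d = {'a': 6, 'b': 138}
After line 4 (get('d', 4) returns default since 'd' not in d): d = {'a': 6, 'b': 138, 'c': 4}

{'a': 6, 'b': 138, 'c': 4}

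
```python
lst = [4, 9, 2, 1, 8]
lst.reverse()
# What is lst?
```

[8, 1, 2, 9, 4]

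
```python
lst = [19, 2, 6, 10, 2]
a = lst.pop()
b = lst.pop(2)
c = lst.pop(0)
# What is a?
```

After line 1: lst = [19, 2, 6, 10, 2]
After line 2 (pop() -> a = 2): lst = [19, 2, 6, 10]
After line 3 (pop(2) -> b = 6): lst = [19, 2, 10]
After line 4 (pop(0) -> c = 19): lst = [2, 10]

2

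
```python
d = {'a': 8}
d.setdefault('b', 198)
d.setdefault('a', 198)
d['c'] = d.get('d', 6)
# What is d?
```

After line 1: d = {'a': 8}
After line 2 (setdefault adds 'b'=198): d = {'a': 8, 'b': 198}
After line 3 (setdefault 'a' no-op, already exists): d = {'a': 8, 'b': 198}
After line 4 (get('d', 6) returns default since 'd' not in d): d = {'a': 8, 'b': 198, 'c': 6}

{'a': 8, 'b': 198, 'c': 6}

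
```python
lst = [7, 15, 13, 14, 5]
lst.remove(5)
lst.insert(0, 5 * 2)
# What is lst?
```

After line 1: lst = [7, 15, 13, 14, 5]
After line 2 (remove first 5): lst = [7, 15, 13, 14]
After line 3 (insert 10 at index 0): lst = [10, 7, 15, 13, 14]

[10, 7, 15, 13, 14]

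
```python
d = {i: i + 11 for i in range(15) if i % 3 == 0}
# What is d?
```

{0: 11, 3: 14, 6: 17, 9: 20, 12: 23}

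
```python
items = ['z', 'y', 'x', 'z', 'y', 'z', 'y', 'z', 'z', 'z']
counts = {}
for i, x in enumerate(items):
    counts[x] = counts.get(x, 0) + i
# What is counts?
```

Initial: counts = {}, items = ['z', 'y', 'x', 'z', 'y', 'z', 'y', 'z', 'z', 'z']
i=0, x='z': counts = {'z': 0}
i=1, x='y': counts = {'z': 0, 'y': 1}
i=2, x='x': counts = {'z': 0, 'y': 1, 'x': 2}
i=3, x='z': counts = {'z': 3, 'y': 1, 'x': 2}
i=4, x='y': counts = {'z': 3, 'y': 5, 'x': 2}
i=5, x='z': counts = {'z': 8, 'y': 5, 'x': 2}
i=6, x='y': counts = {'z': 8, 'y': 11, 'x': 2}
i=7, x='z': counts = {'z': 15, 'y': 11, 'x': 2}
i=8, x='z': counts = {'z': 23, 'y': 11, 'x': 2}
i=9, x='z': counts = {'z': 32, 'y': 11, 'x': 2}

{'z': 32, 'y': 11, 'x': 2}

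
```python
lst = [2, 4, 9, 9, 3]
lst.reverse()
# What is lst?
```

[3, 9, 9, 4, 2]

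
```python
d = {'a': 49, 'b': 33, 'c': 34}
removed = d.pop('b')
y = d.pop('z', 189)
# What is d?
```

After line 1: d = {'a': 49, 'b': 33, 'c': 34}
After line 2 (pop 'b' returns 33): d = {'a': 49, 'c': 34}, removed = 33
After line 3 (pop 'z' missing, returns default 189): d = {'a': 49, 'c': 34}, y = 189

{'a': 49, 'c': 34}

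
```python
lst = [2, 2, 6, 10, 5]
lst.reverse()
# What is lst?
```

[5, 10, 6, 2, 2]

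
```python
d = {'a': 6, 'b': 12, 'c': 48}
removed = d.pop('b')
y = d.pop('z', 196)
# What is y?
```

After line 1: d = {'a': 6, 'b': 12, 'c': 48}
After line 2 (pop 'b' returns 12): d = {'a': 6, 'c': 48}, removed = 12
After line 3 (pop 'z' missing, returns default 196): d = {'a': 6, 'c': 48}, y = 196

196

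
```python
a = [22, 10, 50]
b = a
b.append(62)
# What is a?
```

After line 1: a = [22, 10, 50]
After line 2 (b = a is an alias, same object): a = [22, 10, 50], b = [22, 10, 50]
After line 3 (b.append mutates the shared list): a = [22, 10, 50, 62], b = [22, 10, 50, 62]

[22, 10, 50, 62]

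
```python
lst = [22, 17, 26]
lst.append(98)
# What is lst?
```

[22, 17, 26, 98]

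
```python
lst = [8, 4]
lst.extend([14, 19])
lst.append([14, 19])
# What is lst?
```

After line 1: lst = [8, 4]
After line 2 (extend unpacks [14, 19]): lst = [8, 4, 14, 19]
After line 3 (append adds [14, 19] as single element): lst = [8, 4, 14, 19, [14, 19]]

[8, 4, 14, 19, [14, 19]]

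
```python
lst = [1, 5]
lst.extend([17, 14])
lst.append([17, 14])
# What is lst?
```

After line 1: lst = [1, 5]
After line 2 (extend unpacks [17, 14]): lst = [1, 5, 17, 14]
After line 3 (append adds [17, 14] as single element): lst = [1, 5, 17, 14, [17, 14]]

[1, 5, 17, 14, [17, 14]]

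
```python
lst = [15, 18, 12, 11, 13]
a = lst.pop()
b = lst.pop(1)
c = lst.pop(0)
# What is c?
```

After line 1: lst = [15, 18, 12, 11, 13]
After line 2 (pop() -> a = 13): lst = [15, 18, 12, 11]
After line 3 (pop(1) -> b = 18): lst = [15, 12, 11]
After line 4 (pop(0) -> c = 15): lst = [12, 11]

15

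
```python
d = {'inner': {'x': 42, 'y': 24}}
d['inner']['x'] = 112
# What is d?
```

After line 1: d = {'inner': {'x': 42, 'y': 24}}
After line 2 (inner x overwritten): d = {'inner': {'x': 112, 'y': 24}}

{'inner': {'x': 112, 'y': 24}}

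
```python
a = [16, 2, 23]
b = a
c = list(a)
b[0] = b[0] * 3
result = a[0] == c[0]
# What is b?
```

After line 1: a = [16, 2, 23]
After line 2 (b = a, alias): a = [16, 2, 23], b = [16, 2, 23]
After line 3 (c = list(a) is a copy, new object): c = [16, 2, 23]
After line 4 (b[0] = 16 * 3 = 48; mutates shared a/b): a = b = [48, 2, 23], c = [16, 2, 23]
After line 5 (a[0] = 48, c[0] = 16; result = False)

[48, 2, 23]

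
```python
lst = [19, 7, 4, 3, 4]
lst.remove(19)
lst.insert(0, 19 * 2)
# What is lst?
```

After line 1: lst = [19, 7, 4, 3, 4]
After line 2 (remove first 19): lst = [7, 4, 3, 4]
After line 3 (insert 38 at index 0): lst = [38, 7, 4, 3, 4]

[38, 7, 4, 3, 4]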